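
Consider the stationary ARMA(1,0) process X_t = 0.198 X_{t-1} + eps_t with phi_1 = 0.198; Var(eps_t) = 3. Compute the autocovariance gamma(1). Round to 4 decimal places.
\gamma(1) = 0.6182

Multiply the model equation by X_{t-k} and take expectations. With theta_0 = psi_0 = 1 and psi_j the MA(infinity) weights, this gives
  gamma(k) - sum_i phi_i gamma(k-i) = c_k,
  c_k = sigma^2 * sum_{j=k..q} theta_j psi_{j-k}   (c_k = 0 for k > q),
using gamma(-m) = gamma(m).
Pure AR (q = 0): c_0 = sigma^2 = 3, c_k = 0 for k >= 1.
Equations for k = 0 and k = 1 (AR order 1):
  gamma(0) = phi_1 gamma(1) + c_0
  gamma(1) = phi_1 gamma(0) + c_1
Substituting the second into the first: gamma(0) (1 - phi_1^2) = c_0 + phi_1 c_1, so
  gamma(0) = c_0 / (1 - phi_1^2) = 3 / (1 - (0.198)^2) = 3 / 0.960796 = 3.122411.
  gamma(1) = phi_1 gamma(0) = (0.198)(3.122411) = 0.618237.
Therefore gamma(1) = 0.6182 (to 4 decimal places).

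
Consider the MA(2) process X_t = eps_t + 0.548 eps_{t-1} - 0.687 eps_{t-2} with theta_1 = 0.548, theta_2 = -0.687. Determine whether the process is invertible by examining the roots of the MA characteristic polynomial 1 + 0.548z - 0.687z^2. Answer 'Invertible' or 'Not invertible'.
\text{Not invertible}

The MA(q) characteristic polynomial is P(z) = 1 + 0.548z - 0.687z^2.
Invertibility requires all roots to lie outside the unit circle, i.e. |z| > 1 for every root.
Set 1 + (0.548) z + (-0.687) z^2 = 0, i.e. a z^2 + b z + c = 0 with a = -0.687, b = 0.548, c = 1.
Discriminant D = b^2 - 4ac = (0.548)^2 - 4*(-0.687)*1 = 0.300304 - (-2.748) = 3.048304.
D >= 0, so the roots are real: z = (-b +/- sqrt(D)) / (2a) = (-0.548 +/- 1.745939) / (-1.374).
  z_1 = (-0.548 + 1.745939) / (-1.374) = -0.8719,   |z_1| = 0.8719.
  z_2 = (-0.548 - 1.745939) / (-1.374) = 1.6695,   |z_2| = 1.6695.
Moduli of all roots: 0.8719, 1.6695.
All moduli strictly greater than 1? No.
Verdict: Not invertible.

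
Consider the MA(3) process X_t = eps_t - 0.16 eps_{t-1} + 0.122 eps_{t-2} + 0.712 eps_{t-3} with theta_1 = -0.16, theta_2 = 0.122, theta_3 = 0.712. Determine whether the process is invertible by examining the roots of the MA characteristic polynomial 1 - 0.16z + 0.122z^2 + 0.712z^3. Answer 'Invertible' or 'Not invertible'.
\text{Invertible}

The MA(q) characteristic polynomial is P(z) = 1 - 0.16z + 0.122z^2 + 0.712z^3.
Invertibility requires all roots to lie outside the unit circle, i.e. |z| > 1 for every root.
Degree 3: look for a simple real root z0 first, then factor out (1 - z/z0) and solve the remaining quadratic.
Testing z0 = -1.25: P(-1.25) = 1 + (-0.16)(-1.25) + (0.122)(-1.25)^2 + (0.712)(-1.25)^3
  = 1 + (0.2) + (0.190625) + (-1.390625) = 0.  So z_0 = -1.25 is a root, |z_0| = 1.25.
Divide out the factor (1 + 0.8 z) = (1 - z/z0) (since 1/z0 = -0.8):
  P(z) = (1 + 0.8 z)(1 + (-0.96) z + (0.89) z^2)
  [check: z-coef -0.96 - (-0.8) = -0.16; z^2-coef 0.89 - (-0.8)(-0.96) = 0.122; z^3-coef -(-0.8)(0.89) = 0.712.]
Remaining roots from the quadratic factor 1 + (-0.96) z + (0.89) z^2:
  Set 1 + (-0.96) z + (0.89) z^2 = 0, i.e. a z^2 + b z + c = 0 with a = 0.89, b = -0.96, c = 1.
  Discriminant D = b^2 - 4ac = (-0.96)^2 - 4*(0.89)*1 = 0.9216 - (3.56) = -2.6384.
  D < 0, so the roots are the complex-conjugate pair z = (-b +/- i sqrt(-D)) / (2a) = 0.5393 +/- 0.9125i.
  For a conjugate pair |z|^2 = z * conj(z) = (product of roots) = c/a = 1/(0.89) = 1.123596, so |z| = sqrt(1.123596) = 1.06 for both roots.
Moduli of all roots: 1.2500, 1.0600, 1.0600.
All moduli strictly greater than 1? Yes.
Verdict: Invertible.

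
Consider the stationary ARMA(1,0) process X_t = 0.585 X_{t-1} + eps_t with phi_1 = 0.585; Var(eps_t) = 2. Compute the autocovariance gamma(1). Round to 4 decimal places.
\gamma(1) = 1.7787

Multiply the model equation by X_{t-k} and take expectations. With theta_0 = psi_0 = 1 and psi_j the MA(infinity) weights, this gives
  gamma(k) - sum_i phi_i gamma(k-i) = c_k,
  c_k = sigma^2 * sum_{j=k..q} theta_j psi_{j-k}   (c_k = 0 for k > q),
using gamma(-m) = gamma(m).
Pure AR (q = 0): c_0 = sigma^2 = 2, c_k = 0 for k >= 1.
Equations for k = 0 and k = 1 (AR order 1):
  gamma(0) = phi_1 gamma(1) + c_0
  gamma(1) = phi_1 gamma(0) + c_1
Substituting the second into the first: gamma(0) (1 - phi_1^2) = c_0 + phi_1 c_1, so
  gamma(0) = c_0 / (1 - phi_1^2) = 2 / (1 - (0.585)^2) = 2 / 0.657775 = 3.040553.
  gamma(1) = phi_1 gamma(0) = (0.585)(3.040553) = 1.778724.
Therefore gamma(1) = 1.7787 (to 4 decimal places).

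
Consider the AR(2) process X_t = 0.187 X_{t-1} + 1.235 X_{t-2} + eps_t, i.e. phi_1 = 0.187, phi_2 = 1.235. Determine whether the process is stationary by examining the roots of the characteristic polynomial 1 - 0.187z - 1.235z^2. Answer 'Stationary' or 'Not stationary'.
\text{Not stationary}

The AR(p) characteristic polynomial is P(z) = 1 - 0.187z - 1.235z^2.
Stationarity requires all roots to lie outside the unit circle, i.e. |z| > 1 for every root.
Set 1 + (-0.187) z + (-1.235) z^2 = 0, i.e. a z^2 + b z + c = 0 with a = -1.235, b = -0.187, c = 1.
Discriminant D = b^2 - 4ac = (-0.187)^2 - 4*(-1.235)*1 = 0.034969 - (-4.94) = 4.974969.
D >= 0, so the roots are real: z = (-b +/- sqrt(D)) / (2a) = (0.187 +/- 2.230464) / (-2.47).
  z_1 = (0.187 + 2.230464) / (-2.47) = -0.9787,   |z_1| = 0.9787.
  z_2 = (0.187 - 2.230464) / (-2.47) = 0.8273,   |z_2| = 0.8273.
Moduli of all roots: 0.9787, 0.8273.
All moduli strictly greater than 1? No.
Verdict: Not stationary.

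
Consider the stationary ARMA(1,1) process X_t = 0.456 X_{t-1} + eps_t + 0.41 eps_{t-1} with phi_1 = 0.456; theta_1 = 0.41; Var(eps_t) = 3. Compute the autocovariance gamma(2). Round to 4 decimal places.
\gamma(2) = 1.7753

Multiply the model equation by X_{t-k} and take expectations. With theta_0 = psi_0 = 1 and psi_j the MA(infinity) weights, this gives
  gamma(k) - sum_i phi_i gamma(k-i) = c_k,
  c_k = sigma^2 * sum_{j=k..q} theta_j psi_{j-k}   (c_k = 0 for k > q),
using gamma(-m) = gamma(m).
psi-weights needed (psi_j = theta_j + sum_i phi_i psi_{j-i}):
  psi_1 = theta_1 + phi_1 = 0.41 + (0.456) = 0.866
Right-hand sides:
  c_0 = sigma^2 (1 + theta_1 psi_1) = 3 * (1 + (0.41)(0.866)) = 3 * 1.35506 = 4.06518
  c_1 = sigma^2 theta_1 = 3 * (0.41) = 1.23
  c_2 = 0
Equations for k = 0 and k = 1 (AR order 1):
  gamma(0) = phi_1 gamma(1) + c_0
  gamma(1) = phi_1 gamma(0) + c_1
Substituting the second into the first: gamma(0) (1 - phi_1^2) = c_0 + phi_1 c_1, so
  gamma(0) = (c_0 + phi_1 c_1) / (1 - phi_1^2) = (4.06518 + (0.456)(1.23)) / (1 - (0.456)^2) = 4.62606 / 0.792064 = 5.840513.
  gamma(1) = phi_1 gamma(0) + c_1 = (0.456)(5.840513) + (1.23) = 3.893274.
For k = 2 (> q): gamma(2) = phi_1 gamma(1) = (0.456)(3.893274) = 1.775333.
Therefore gamma(2) = 1.7753 (to 4 decimal places).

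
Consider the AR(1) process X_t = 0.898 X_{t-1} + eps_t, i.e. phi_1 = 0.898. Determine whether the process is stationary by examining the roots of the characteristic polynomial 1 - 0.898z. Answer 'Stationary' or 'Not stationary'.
\text{Stationary}

The AR(p) characteristic polynomial is P(z) = 1 - 0.898z.
Stationarity requires all roots to lie outside the unit circle, i.e. |z| > 1 for every root.
This is linear in z: 1 + (-0.898) z = 0  =>  z = -1/(-0.898) = 1.113586,  |z| = 1.113586.
Moduli of all roots: 1.1136.
All moduli strictly greater than 1? Yes.
Verdict: Stationary.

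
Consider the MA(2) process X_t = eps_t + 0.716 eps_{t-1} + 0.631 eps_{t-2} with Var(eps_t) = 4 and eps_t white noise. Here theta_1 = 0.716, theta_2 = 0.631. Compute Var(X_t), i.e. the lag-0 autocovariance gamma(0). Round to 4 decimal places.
\gamma(0) = 7.6433

For an MA(q) process X_t = eps_t + sum_i theta_i eps_{t-i} with
Var(eps_t) = sigma^2, the variance is
  gamma(0) = sigma^2 * (1 + sum_i theta_i^2).
  sum_i theta_i^2 = (0.716)^2 + (0.631)^2 = 0.512656 + 0.398161 = 0.910817.
  gamma(0) = 4 * (1 + 0.910817) = 4 * 1.910817 = 7.643268, which rounds to 7.6433.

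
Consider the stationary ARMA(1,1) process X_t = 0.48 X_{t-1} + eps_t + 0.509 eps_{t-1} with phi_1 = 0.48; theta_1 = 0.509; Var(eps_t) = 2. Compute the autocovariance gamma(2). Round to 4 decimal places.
\gamma(2) = 1.5351

Multiply the model equation by X_{t-k} and take expectations. With theta_0 = psi_0 = 1 and psi_j the MA(infinity) weights, this gives
  gamma(k) - sum_i phi_i gamma(k-i) = c_k,
  c_k = sigma^2 * sum_{j=k..q} theta_j psi_{j-k}   (c_k = 0 for k > q),
using gamma(-m) = gamma(m).
psi-weights needed (psi_j = theta_j + sum_i phi_i psi_{j-i}):
  psi_1 = theta_1 + phi_1 = 0.509 + (0.48) = 0.989
Right-hand sides:
  c_0 = sigma^2 (1 + theta_1 psi_1) = 2 * (1 + (0.509)(0.989)) = 2 * 1.503401 = 3.006802
  c_1 = sigma^2 theta_1 = 2 * (0.509) = 1.018
  c_2 = 0
Equations for k = 0 and k = 1 (AR order 1):
  gamma(0) = phi_1 gamma(1) + c_0
  gamma(1) = phi_1 gamma(0) + c_1
Substituting the second into the first: gamma(0) (1 - phi_1^2) = c_0 + phi_1 c_1, so
  gamma(0) = (c_0 + phi_1 c_1) / (1 - phi_1^2) = (3.006802 + (0.48)(1.018)) / (1 - (0.48)^2) = 3.495442 / 0.7696 = 4.541894.
  gamma(1) = phi_1 gamma(0) + c_1 = (0.48)(4.541894) + (1.018) = 3.198109.
For k = 2 (> q): gamma(2) = phi_1 gamma(1) = (0.48)(3.198109) = 1.535092.
Therefore gamma(2) = 1.5351 (to 4 decimal places).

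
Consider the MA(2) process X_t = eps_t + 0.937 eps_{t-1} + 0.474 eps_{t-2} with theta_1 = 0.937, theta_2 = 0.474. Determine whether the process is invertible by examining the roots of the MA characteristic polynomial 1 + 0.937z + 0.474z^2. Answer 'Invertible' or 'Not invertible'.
\text{Invertible}

The MA(q) characteristic polynomial is P(z) = 1 + 0.937z + 0.474z^2.
Invertibility requires all roots to lie outside the unit circle, i.e. |z| > 1 for every root.
Set 1 + (0.937) z + (0.474) z^2 = 0, i.e. a z^2 + b z + c = 0 with a = 0.474, b = 0.937, c = 1.
Discriminant D = b^2 - 4ac = (0.937)^2 - 4*(0.474)*1 = 0.877969 - (1.896) = -1.018031.
D < 0, so the roots are the complex-conjugate pair z = (-b +/- i sqrt(-D)) / (2a) = -0.9884 +/- 1.0643i.
For a conjugate pair |z|^2 = z * conj(z) = (product of roots) = c/a = 1/(0.474) = 2.109705, so |z| = sqrt(2.109705) = 1.4525 for both roots.
Moduli of all roots: 1.4525, 1.4525.
All moduli strictly greater than 1? Yes.
Verdict: Invertible.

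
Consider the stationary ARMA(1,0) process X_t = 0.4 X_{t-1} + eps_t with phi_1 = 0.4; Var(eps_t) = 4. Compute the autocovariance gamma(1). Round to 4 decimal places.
\gamma(1) = 1.9048

Multiply the model equation by X_{t-k} and take expectations. With theta_0 = psi_0 = 1 and psi_j the MA(infinity) weights, this gives
  gamma(k) - sum_i phi_i gamma(k-i) = c_k,
  c_k = sigma^2 * sum_{j=k..q} theta_j psi_{j-k}   (c_k = 0 for k > q),
using gamma(-m) = gamma(m).
Pure AR (q = 0): c_0 = sigma^2 = 4, c_k = 0 for k >= 1.
Equations for k = 0 and k = 1 (AR order 1):
  gamma(0) = phi_1 gamma(1) + c_0
  gamma(1) = phi_1 gamma(0) + c_1
Substituting the second into the first: gamma(0) (1 - phi_1^2) = c_0 + phi_1 c_1, so
  gamma(0) = c_0 / (1 - phi_1^2) = 4 / (1 - (0.4)^2) = 4 / 0.84 = 4.761905.
  gamma(1) = phi_1 gamma(0) = (0.4)(4.761905) = 1.904762.
Therefore gamma(1) = 1.9048 (to 4 decimal places).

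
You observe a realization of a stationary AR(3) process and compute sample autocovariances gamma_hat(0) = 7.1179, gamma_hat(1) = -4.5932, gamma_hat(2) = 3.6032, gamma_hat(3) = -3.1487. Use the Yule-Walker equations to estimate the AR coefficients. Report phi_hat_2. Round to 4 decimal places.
\hat\phi_{2} = 0.0900

The Yule-Walker equations for an AR(p) process read, in matrix form,
  Gamma_p phi = r_p,   with   (Gamma_p)_{ij} = gamma(|i - j|),
                       (r_p)_i = gamma(i),   i,j = 1..p.
Substitute the sample gammas (Toeplitz matrix and right-hand side of size 3):
  Gamma_p = [[7.1179, -4.5932, 3.6032], [-4.5932, 7.1179, -4.5932], [3.6032, -4.5932, 7.1179]]
  r_p     = [-4.5932, 3.6032, -3.1487]
Written out (R1..R3):
  (R1) 7.1179 phi_1 - 4.5932 phi_2 + 3.6032 phi_3 = -4.5932
  (R2) -4.5932 phi_1 + 7.1179 phi_2 - 4.5932 phi_3 = 3.6032
  (R3) 3.6032 phi_1 - 4.5932 phi_2 + 7.1179 phi_3 = -3.1487
Gaussian elimination:
  R2 <- R2 - (-4.5932/7.1179) R1 = R2 - (-0.645303) R1:  4.153896 phi_2 - 2.268045 phi_3 = 0.639196
  R3 <- R3 - (3.6032/7.1179) R1 = R3 - (0.506217) R1:  -2.268045 phi_2 + 5.2939 phi_3 = -0.823545
  R3 <- R3 - (-2.268045/4.153896) R2 = R3 - (-0.546004) R2:  4.055537 phi_3 = -0.474542
Back-substitution:
  phi_hat_3 = -0.474542 / 4.055537 = -0.117011
  phi_hat_2 = (0.639196 - (-2.268045)(-0.117011)) / 4.153896 = 0.08999
  phi_hat_1 = (-4.5932 - (-4.5932)(0.08999) - (3.6032)(-0.117011)) / 7.1179 = -0.527999
So phi_hat = [-0.5280, 0.0900, -0.1170].
Therefore phi_hat_2 = 0.0900.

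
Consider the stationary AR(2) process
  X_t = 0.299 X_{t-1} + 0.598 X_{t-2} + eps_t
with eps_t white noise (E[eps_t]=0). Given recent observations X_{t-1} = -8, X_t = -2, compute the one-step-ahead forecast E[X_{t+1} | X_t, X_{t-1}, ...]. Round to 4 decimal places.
E[X_{t+1} \mid \mathcal F_t] = -5.3820

For an AR(p) model X_t = c + sum_i phi_i X_{t-i} + eps_t, the
one-step-ahead conditional mean is
  E[X_{t+1} | X_t, ...] = c + sum_i phi_i X_{t+1-i}.
Substitute known values:
  E[X_{t+1} | ...] = (0.299) * (-2) + (0.598) * (-8)
                   = -5.3820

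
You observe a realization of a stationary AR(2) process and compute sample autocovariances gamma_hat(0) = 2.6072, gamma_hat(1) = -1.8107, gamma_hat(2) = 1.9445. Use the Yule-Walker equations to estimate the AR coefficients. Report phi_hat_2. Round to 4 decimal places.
\hat\phi_{2} = 0.5090

The Yule-Walker equations for an AR(p) process read, in matrix form,
  Gamma_p phi = r_p,   with   (Gamma_p)_{ij} = gamma(|i - j|),
                       (r_p)_i = gamma(i),   i,j = 1..p.
Substitute the sample gammas (Toeplitz matrix and right-hand side of size 2):
  Gamma_p = [[2.6072, -1.8107], [-1.8107, 2.6072]]
  r_p     = [-1.8107, 1.9445]
Written out:
  2.6072 phi_1 - 1.8107 phi_2 = -1.8107
  -1.8107 phi_1 + 2.6072 phi_2 = 1.9445
Solve by Cramer's rule:
  det = gamma(0)^2 - gamma(1)^2 = (2.6072)^2 - (-1.8107)^2 = 6.79749184 - 3.27863449 = 3.51885735
  phi_hat_1 = [gamma(1) gamma(0) - gamma(1) gamma(2)] / det = [(-1.8107)(2.6072) - (-1.8107)(1.9445)] / 3.51885735 = -1.19995089 / 3.51885735 = -0.341
  phi_hat_2 = [gamma(0) gamma(2) - gamma(1)^2] / det = [(2.6072)(1.9445) - (-1.8107)^2] / 3.51885735 = 1.79106591 / 3.51885735 = 0.509
So phi_hat = [-0.3410, 0.5090].
Therefore phi_hat_2 = 0.5090.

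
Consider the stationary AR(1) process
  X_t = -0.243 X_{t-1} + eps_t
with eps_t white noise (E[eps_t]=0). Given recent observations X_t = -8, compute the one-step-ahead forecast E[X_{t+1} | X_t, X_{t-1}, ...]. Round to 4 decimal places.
E[X_{t+1} \mid \mathcal F_t] = 1.9440

For an AR(p) model X_t = c + sum_i phi_i X_{t-i} + eps_t, the
one-step-ahead conditional mean is
  E[X_{t+1} | X_t, ...] = c + sum_i phi_i X_{t+1-i}.
Substitute known values:
  E[X_{t+1} | ...] = (-0.243) * (-8)
                   = 1.9440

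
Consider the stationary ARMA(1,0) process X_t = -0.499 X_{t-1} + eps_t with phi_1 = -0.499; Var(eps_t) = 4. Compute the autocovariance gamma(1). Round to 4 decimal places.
\gamma(1) = -2.6578

Multiply the model equation by X_{t-k} and take expectations. With theta_0 = psi_0 = 1 and psi_j the MA(infinity) weights, this gives
  gamma(k) - sum_i phi_i gamma(k-i) = c_k,
  c_k = sigma^2 * sum_{j=k..q} theta_j psi_{j-k}   (c_k = 0 for k > q),
using gamma(-m) = gamma(m).
Pure AR (q = 0): c_0 = sigma^2 = 4, c_k = 0 for k >= 1.
Equations for k = 0 and k = 1 (AR order 1):
  gamma(0) = phi_1 gamma(1) + c_0
  gamma(1) = phi_1 gamma(0) + c_1
Substituting the second into the first: gamma(0) (1 - phi_1^2) = c_0 + phi_1 c_1, so
  gamma(0) = c_0 / (1 - phi_1^2) = 4 / (1 - (-0.499)^2) = 4 / 0.750999 = 5.326239.
  gamma(1) = phi_1 gamma(0) = (-0.499)(5.326239) = -2.657793.
Therefore gamma(1) = -2.6578 (to 4 decimal places).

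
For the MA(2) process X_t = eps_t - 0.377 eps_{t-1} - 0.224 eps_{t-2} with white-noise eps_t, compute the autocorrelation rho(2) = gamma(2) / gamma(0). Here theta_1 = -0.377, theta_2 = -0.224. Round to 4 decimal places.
\rho(2) = -0.1879

For an MA(q) process with theta_0 = 1, the autocovariance is
  gamma(k) = sigma^2 * sum_{i=0..q-k} theta_i * theta_{i+k},
and rho(k) = gamma(k) / gamma(0). Sigma^2 cancels.
  numerator   = (1)*(-0.224) = -0.224.
  denominator = (1)^2 + (-0.377)^2 + (-0.224)^2 = 1.192305.
  rho(2) = -0.224 / 1.192305 = -0.1879.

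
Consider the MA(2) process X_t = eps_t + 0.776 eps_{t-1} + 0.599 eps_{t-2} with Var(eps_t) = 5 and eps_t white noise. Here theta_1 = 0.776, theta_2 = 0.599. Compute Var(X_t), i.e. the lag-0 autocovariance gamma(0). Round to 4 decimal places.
\gamma(0) = 9.8049

For an MA(q) process X_t = eps_t + sum_i theta_i eps_{t-i} with
Var(eps_t) = sigma^2, the variance is
  gamma(0) = sigma^2 * (1 + sum_i theta_i^2).
  sum_i theta_i^2 = (0.776)^2 + (0.599)^2 = 0.602176 + 0.358801 = 0.960977.
  gamma(0) = 5 * (1 + 0.960977) = 5 * 1.960977 = 9.804885, which rounds to 9.8049.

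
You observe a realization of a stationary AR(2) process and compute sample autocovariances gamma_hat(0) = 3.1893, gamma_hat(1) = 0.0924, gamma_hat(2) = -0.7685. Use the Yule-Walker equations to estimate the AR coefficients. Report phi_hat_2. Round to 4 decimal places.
\hat\phi_{2} = -0.2420

The Yule-Walker equations for an AR(p) process read, in matrix form,
  Gamma_p phi = r_p,   with   (Gamma_p)_{ij} = gamma(|i - j|),
                       (r_p)_i = gamma(i),   i,j = 1..p.
Substitute the sample gammas (Toeplitz matrix and right-hand side of size 2):
  Gamma_p = [[3.1893, 0.0924], [0.0924, 3.1893]]
  r_p     = [0.0924, -0.7685]
Written out:
  3.1893 phi_1 + 0.0924 phi_2 = 0.0924
  0.0924 phi_1 + 3.1893 phi_2 = -0.7685
Solve by Cramer's rule:
  det = gamma(0)^2 - gamma(1)^2 = (3.1893)^2 - (0.0924)^2 = 10.17163449 - 0.00853776 = 10.16309673
  phi_hat_1 = [gamma(1) gamma(0) - gamma(1) gamma(2)] / det = [(0.0924)(3.1893) - (0.0924)(-0.7685)] / 10.16309673 = 0.36570072 / 10.16309673 = 0.036
  phi_hat_2 = [gamma(0) gamma(2) - gamma(1)^2] / det = [(3.1893)(-0.7685) - (0.0924)^2] / 10.16309673 = -2.45951481 / 10.16309673 = -0.242
So phi_hat = [0.0360, -0.2420].
Therefore phi_hat_2 = -0.2420.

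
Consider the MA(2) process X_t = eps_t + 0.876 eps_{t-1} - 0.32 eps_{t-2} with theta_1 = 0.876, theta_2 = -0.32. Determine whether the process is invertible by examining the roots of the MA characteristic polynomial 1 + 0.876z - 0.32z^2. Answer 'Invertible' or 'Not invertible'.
\text{Not invertible}

The MA(q) characteristic polynomial is P(z) = 1 + 0.876z - 0.32z^2.
Invertibility requires all roots to lie outside the unit circle, i.e. |z| > 1 for every root.
Set 1 + (0.876) z + (-0.32) z^2 = 0, i.e. a z^2 + b z + c = 0 with a = -0.32, b = 0.876, c = 1.
Discriminant D = b^2 - 4ac = (0.876)^2 - 4*(-0.32)*1 = 0.767376 - (-1.28) = 2.047376.
D >= 0, so the roots are real: z = (-b +/- sqrt(D)) / (2a) = (-0.876 +/- 1.430865) / (-0.64).
  z_1 = (-0.876 + 1.430865) / (-0.64) = -0.867,   |z_1| = 0.867.
  z_2 = (-0.876 - 1.430865) / (-0.64) = 3.6045,   |z_2| = 3.6045.
Moduli of all roots: 0.8670, 3.6045.
All moduli strictly greater than 1? No.
Verdict: Not invertible.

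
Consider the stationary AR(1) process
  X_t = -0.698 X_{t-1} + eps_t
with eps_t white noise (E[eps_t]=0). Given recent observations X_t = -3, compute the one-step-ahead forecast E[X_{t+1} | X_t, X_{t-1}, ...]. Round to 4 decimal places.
E[X_{t+1} \mid \mathcal F_t] = 2.0940

For an AR(p) model X_t = c + sum_i phi_i X_{t-i} + eps_t, the
one-step-ahead conditional mean is
  E[X_{t+1} | X_t, ...] = c + sum_i phi_i X_{t+1-i}.
Substitute known values:
  E[X_{t+1} | ...] = (-0.698) * (-3)
                   = 2.0940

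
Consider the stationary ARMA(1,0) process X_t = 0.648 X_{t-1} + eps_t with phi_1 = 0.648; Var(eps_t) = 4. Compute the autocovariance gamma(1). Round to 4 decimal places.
\gamma(1) = 4.4682

Multiply the model equation by X_{t-k} and take expectations. With theta_0 = psi_0 = 1 and psi_j the MA(infinity) weights, this gives
  gamma(k) - sum_i phi_i gamma(k-i) = c_k,
  c_k = sigma^2 * sum_{j=k..q} theta_j psi_{j-k}   (c_k = 0 for k > q),
using gamma(-m) = gamma(m).
Pure AR (q = 0): c_0 = sigma^2 = 4, c_k = 0 for k >= 1.
Equations for k = 0 and k = 1 (AR order 1):
  gamma(0) = phi_1 gamma(1) + c_0
  gamma(1) = phi_1 gamma(0) + c_1
Substituting the second into the first: gamma(0) (1 - phi_1^2) = c_0 + phi_1 c_1, so
  gamma(0) = c_0 / (1 - phi_1^2) = 4 / (1 - (0.648)^2) = 4 / 0.580096 = 6.89541.
  gamma(1) = phi_1 gamma(0) = (0.648)(6.89541) = 4.468226.
Therefore gamma(1) = 4.4682 (to 4 decimal places).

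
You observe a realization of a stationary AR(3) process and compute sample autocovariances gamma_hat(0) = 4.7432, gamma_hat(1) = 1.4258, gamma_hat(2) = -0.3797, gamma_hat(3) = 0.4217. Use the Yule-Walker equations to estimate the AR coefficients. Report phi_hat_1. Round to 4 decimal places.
\hat\phi_{1} = 0.3940

The Yule-Walker equations for an AR(p) process read, in matrix form,
  Gamma_p phi = r_p,   with   (Gamma_p)_{ij} = gamma(|i - j|),
                       (r_p)_i = gamma(i),   i,j = 1..p.
Substitute the sample gammas (Toeplitz matrix and right-hand side of size 3):
  Gamma_p = [[4.7432, 1.4258, -0.3797], [1.4258, 4.7432, 1.4258], [-0.3797, 1.4258, 4.7432]]
  r_p     = [1.4258, -0.3797, 0.4217]
Written out (R1..R3):
  (R1) 4.7432 phi_1 + 1.4258 phi_2 - 0.3797 phi_3 = 1.4258
  (R2) 1.4258 phi_1 + 4.7432 phi_2 + 1.4258 phi_3 = -0.3797
  (R3) -0.3797 phi_1 + 1.4258 phi_2 + 4.7432 phi_3 = 0.4217
Gaussian elimination:
  R2 <- R2 - (1.4258/4.7432) R1 = R2 - (0.300599) R1:  4.314606 phi_2 + 1.539937 phi_3 = -0.808294
  R3 <- R3 - (-0.3797/4.7432) R1 = R3 - (-0.080051) R1:  1.539937 phi_2 + 4.712804 phi_3 = 0.535837
  R3 <- R3 - (1.539937/4.314606) R2 = R3 - (0.356913) R2:  4.163181 phi_3 = 0.824328
Back-substitution:
  phi_hat_3 = 0.824328 / 4.163181 = 0.198004
  phi_hat_2 = (-0.808294 - (1.539937)(0.198004)) / 4.314606 = -0.258009
  phi_hat_1 = (1.4258 - (1.4258)(-0.258009) - (-0.3797)(0.198004)) / 4.7432 = 0.394006
So phi_hat = [0.3940, -0.2580, 0.1980].
Therefore phi_hat_1 = 0.3940.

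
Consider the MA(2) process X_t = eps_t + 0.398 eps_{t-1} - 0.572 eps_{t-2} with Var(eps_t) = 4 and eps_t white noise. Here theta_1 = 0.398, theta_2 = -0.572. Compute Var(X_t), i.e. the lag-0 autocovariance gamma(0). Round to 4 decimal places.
\gamma(0) = 5.9424

For an MA(q) process X_t = eps_t + sum_i theta_i eps_{t-i} with
Var(eps_t) = sigma^2, the variance is
  gamma(0) = sigma^2 * (1 + sum_i theta_i^2).
  sum_i theta_i^2 = (0.398)^2 + (-0.572)^2 = 0.158404 + 0.327184 = 0.485588.
  gamma(0) = 4 * (1 + 0.485588) = 4 * 1.485588 = 5.942352, which rounds to 5.9424.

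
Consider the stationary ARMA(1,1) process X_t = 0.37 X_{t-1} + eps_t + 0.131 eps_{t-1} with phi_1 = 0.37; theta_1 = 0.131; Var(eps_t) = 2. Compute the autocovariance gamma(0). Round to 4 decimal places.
\gamma(0) = 2.5816

Multiply the model equation by X_{t-k} and take expectations. With theta_0 = psi_0 = 1 and psi_j the MA(infinity) weights, this gives
  gamma(k) - sum_i phi_i gamma(k-i) = c_k,
  c_k = sigma^2 * sum_{j=k..q} theta_j psi_{j-k}   (c_k = 0 for k > q),
using gamma(-m) = gamma(m).
psi-weights needed (psi_j = theta_j + sum_i phi_i psi_{j-i}):
  psi_1 = theta_1 + phi_1 = 0.131 + (0.37) = 0.501
Right-hand sides:
  c_0 = sigma^2 (1 + theta_1 psi_1) = 2 * (1 + (0.131)(0.501)) = 2 * 1.065631 = 2.131262
  c_1 = sigma^2 theta_1 = 2 * (0.131) = 0.262
  c_2 = 0
Equations for k = 0 and k = 1 (AR order 1):
  gamma(0) = phi_1 gamma(1) + c_0
  gamma(1) = phi_1 gamma(0) + c_1
Substituting the second into the first: gamma(0) (1 - phi_1^2) = c_0 + phi_1 c_1, so
  gamma(0) = (c_0 + phi_1 c_1) / (1 - phi_1^2) = (2.131262 + (0.37)(0.262)) / (1 - (0.37)^2) = 2.228202 / 0.8631 = 2.581627.
Therefore gamma(0) = 2.5816 (to 4 decimal places).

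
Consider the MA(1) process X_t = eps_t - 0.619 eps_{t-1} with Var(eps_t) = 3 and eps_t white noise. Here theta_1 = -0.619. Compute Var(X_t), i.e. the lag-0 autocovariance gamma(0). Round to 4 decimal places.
\gamma(0) = 4.1495

For an MA(q) process X_t = eps_t + sum_i theta_i eps_{t-i} with
Var(eps_t) = sigma^2, the variance is
  gamma(0) = sigma^2 * (1 + sum_i theta_i^2).
  sum_i theta_i^2 = (-0.619)^2 = 0.383161.
  gamma(0) = 3 * (1 + 0.383161) = 3 * 1.383161 = 4.149483, which rounds to 4.1495.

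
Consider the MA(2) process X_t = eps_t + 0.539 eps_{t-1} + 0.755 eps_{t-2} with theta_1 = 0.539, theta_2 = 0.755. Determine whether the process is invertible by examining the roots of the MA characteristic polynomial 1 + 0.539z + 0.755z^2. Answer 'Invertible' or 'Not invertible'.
\text{Invertible}

The MA(q) characteristic polynomial is P(z) = 1 + 0.539z + 0.755z^2.
Invertibility requires all roots to lie outside the unit circle, i.e. |z| > 1 for every root.
Set 1 + (0.539) z + (0.755) z^2 = 0, i.e. a z^2 + b z + c = 0 with a = 0.755, b = 0.539, c = 1.
Discriminant D = b^2 - 4ac = (0.539)^2 - 4*(0.755)*1 = 0.290521 - (3.02) = -2.729479.
D < 0, so the roots are the complex-conjugate pair z = (-b +/- i sqrt(-D)) / (2a) = -0.357 +/- 1.0941i.
For a conjugate pair |z|^2 = z * conj(z) = (product of roots) = c/a = 1/(0.755) = 1.324503, so |z| = sqrt(1.324503) = 1.1509 for both roots.
Moduli of all roots: 1.1509, 1.1509.
All moduli strictly greater than 1? Yes.
Verdict: Invertible.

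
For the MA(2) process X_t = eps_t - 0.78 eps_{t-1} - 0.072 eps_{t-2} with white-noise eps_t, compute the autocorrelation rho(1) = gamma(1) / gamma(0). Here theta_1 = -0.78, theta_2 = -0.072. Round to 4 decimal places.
\rho(1) = -0.4486

For an MA(q) process with theta_0 = 1, the autocovariance is
  gamma(k) = sigma^2 * sum_{i=0..q-k} theta_i * theta_{i+k},
and rho(k) = gamma(k) / gamma(0). Sigma^2 cancels.
  numerator   = (1)*(-0.78) + (-0.78)*(-0.072) = -0.72384.
  denominator = (1)^2 + (-0.78)^2 + (-0.072)^2 = 1.613584.
  rho(1) = -0.72384 / 1.613584 = -0.4486.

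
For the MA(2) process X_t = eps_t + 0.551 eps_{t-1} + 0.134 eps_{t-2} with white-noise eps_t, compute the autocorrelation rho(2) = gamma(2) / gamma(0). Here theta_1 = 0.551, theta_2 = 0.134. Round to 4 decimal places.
\rho(2) = 0.1014

For an MA(q) process with theta_0 = 1, the autocovariance is
  gamma(k) = sigma^2 * sum_{i=0..q-k} theta_i * theta_{i+k},
and rho(k) = gamma(k) / gamma(0). Sigma^2 cancels.
  numerator   = (1)*(0.134) = 0.134.
  denominator = (1)^2 + (0.551)^2 + (0.134)^2 = 1.321557.
  rho(2) = 0.134 / 1.321557 = 0.1014.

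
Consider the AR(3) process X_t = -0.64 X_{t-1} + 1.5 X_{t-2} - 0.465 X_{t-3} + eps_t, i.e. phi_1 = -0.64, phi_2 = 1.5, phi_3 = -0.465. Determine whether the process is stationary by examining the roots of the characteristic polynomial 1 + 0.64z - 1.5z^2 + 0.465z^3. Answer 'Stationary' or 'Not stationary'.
\text{Not stationary}

The AR(p) characteristic polynomial is P(z) = 1 + 0.64z - 1.5z^2 + 0.465z^3.
Stationarity requires all roots to lie outside the unit circle, i.e. |z| > 1 for every root.
Degree 3: look for a simple real root z0 first, then factor out (1 - z/z0) and solve the remaining quadratic.
Testing z0 = 2: P(2) = 1 + (0.64)(2) + (-1.5)(2)^2 + (0.465)(2)^3
  = 1 + (1.28) + (-6) + (3.72) = 0.  So z_0 = 2 is a root, |z_0| = 2.
Divide out the factor (1 - 0.5 z) = (1 - z/z0) (since 1/z0 = 0.5):
  P(z) = (1 - 0.5 z)(1 + (1.14) z + (-0.93) z^2)
  [check: z-coef 1.14 - (0.5) = 0.64; z^2-coef -0.93 - (0.5)(1.14) = -1.5; z^3-coef -(0.5)(-0.93) = 0.465.]
Remaining roots from the quadratic factor 1 + (1.14) z + (-0.93) z^2:
  Set 1 + (1.14) z + (-0.93) z^2 = 0, i.e. a z^2 + b z + c = 0 with a = -0.93, b = 1.14, c = 1.
  Discriminant D = b^2 - 4ac = (1.14)^2 - 4*(-0.93)*1 = 1.2996 - (-3.72) = 5.0196.
  D >= 0, so the roots are real: z = (-b +/- sqrt(D)) / (2a) = (-1.14 +/- 2.240446) / (-1.86).
    z_1 = (-1.14 + 2.240446) / (-1.86) = -0.5916,   |z_1| = 0.5916.
    z_2 = (-1.14 - 2.240446) / (-1.86) = 1.8174,   |z_2| = 1.8174.
Moduli of all roots: 2.0000, 0.5916, 1.8174.
All moduli strictly greater than 1? No.
Verdict: Not stationary.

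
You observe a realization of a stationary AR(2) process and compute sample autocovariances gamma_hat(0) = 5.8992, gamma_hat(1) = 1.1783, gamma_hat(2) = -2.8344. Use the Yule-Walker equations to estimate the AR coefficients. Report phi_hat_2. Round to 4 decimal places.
\hat\phi_{2} = -0.5420

The Yule-Walker equations for an AR(p) process read, in matrix form,
  Gamma_p phi = r_p,   with   (Gamma_p)_{ij} = gamma(|i - j|),
                       (r_p)_i = gamma(i),   i,j = 1..p.
Substitute the sample gammas (Toeplitz matrix and right-hand side of size 2):
  Gamma_p = [[5.8992, 1.1783], [1.1783, 5.8992]]
  r_p     = [1.1783, -2.8344]
Written out:
  5.8992 phi_1 + 1.1783 phi_2 = 1.1783
  1.1783 phi_1 + 5.8992 phi_2 = -2.8344
Solve by Cramer's rule:
  det = gamma(0)^2 - gamma(1)^2 = (5.8992)^2 - (1.1783)^2 = 34.80056064 - 1.38839089 = 33.41216975
  phi_hat_1 = [gamma(1) gamma(0) - gamma(1) gamma(2)] / det = [(1.1783)(5.8992) - (1.1783)(-2.8344)] / 33.41216975 = 10.29080088 / 33.41216975 = 0.308
  phi_hat_2 = [gamma(0) gamma(2) - gamma(1)^2] / det = [(5.8992)(-2.8344) - (1.1783)^2] / 33.41216975 = -18.10908337 / 33.41216975 = -0.542
So phi_hat = [0.3080, -0.5420].
Therefore phi_hat_2 = -0.5420.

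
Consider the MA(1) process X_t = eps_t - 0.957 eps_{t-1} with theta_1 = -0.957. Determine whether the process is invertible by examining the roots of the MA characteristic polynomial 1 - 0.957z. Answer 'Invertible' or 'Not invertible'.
\text{Invertible}

The MA(q) characteristic polynomial is P(z) = 1 - 0.957z.
Invertibility requires all roots to lie outside the unit circle, i.e. |z| > 1 for every root.
This is linear in z: 1 + (-0.957) z = 0  =>  z = -1/(-0.957) = 1.044932,  |z| = 1.044932.
Moduli of all roots: 1.0449.
All moduli strictly greater than 1? Yes.
Verdict: Invertible.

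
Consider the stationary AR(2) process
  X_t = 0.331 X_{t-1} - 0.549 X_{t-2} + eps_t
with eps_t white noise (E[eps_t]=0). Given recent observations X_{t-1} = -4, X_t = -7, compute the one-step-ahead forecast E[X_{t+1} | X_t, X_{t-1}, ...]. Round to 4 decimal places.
E[X_{t+1} \mid \mathcal F_t] = -0.1210

For an AR(p) model X_t = c + sum_i phi_i X_{t-i} + eps_t, the
one-step-ahead conditional mean is
  E[X_{t+1} | X_t, ...] = c + sum_i phi_i X_{t+1-i}.
Substitute known values:
  E[X_{t+1} | ...] = (0.331) * (-7) + (-0.549) * (-4)
                   = -0.1210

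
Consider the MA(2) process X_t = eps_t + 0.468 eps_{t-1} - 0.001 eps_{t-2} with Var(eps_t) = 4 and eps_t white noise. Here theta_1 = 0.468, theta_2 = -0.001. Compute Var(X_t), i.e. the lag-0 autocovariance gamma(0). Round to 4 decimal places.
\gamma(0) = 4.8761

For an MA(q) process X_t = eps_t + sum_i theta_i eps_{t-i} with
Var(eps_t) = sigma^2, the variance is
  gamma(0) = sigma^2 * (1 + sum_i theta_i^2).
  sum_i theta_i^2 = (0.468)^2 + (-0.001)^2 = 0.219024 + 0.000001 = 0.219025.
  gamma(0) = 4 * (1 + 0.219025) = 4 * 1.219025 = 4.8761.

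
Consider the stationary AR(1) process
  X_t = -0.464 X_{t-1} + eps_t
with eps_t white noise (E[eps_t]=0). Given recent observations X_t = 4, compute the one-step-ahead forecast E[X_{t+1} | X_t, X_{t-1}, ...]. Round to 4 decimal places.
E[X_{t+1} \mid \mathcal F_t] = -1.8560

For an AR(p) model X_t = c + sum_i phi_i X_{t-i} + eps_t, the
one-step-ahead conditional mean is
  E[X_{t+1} | X_t, ...] = c + sum_i phi_i X_{t+1-i}.
Substitute known values:
  E[X_{t+1} | ...] = (-0.464) * (4)
                   = -1.8560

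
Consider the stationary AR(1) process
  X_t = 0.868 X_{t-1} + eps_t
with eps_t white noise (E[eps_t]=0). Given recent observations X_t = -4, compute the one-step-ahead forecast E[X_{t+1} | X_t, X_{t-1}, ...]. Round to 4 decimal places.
E[X_{t+1} \mid \mathcal F_t] = -3.4720

For an AR(p) model X_t = c + sum_i phi_i X_{t-i} + eps_t, the
one-step-ahead conditional mean is
  E[X_{t+1} | X_t, ...] = c + sum_i phi_i X_{t+1-i}.
Substitute known values:
  E[X_{t+1} | ...] = (0.868) * (-4)
                   = -3.4720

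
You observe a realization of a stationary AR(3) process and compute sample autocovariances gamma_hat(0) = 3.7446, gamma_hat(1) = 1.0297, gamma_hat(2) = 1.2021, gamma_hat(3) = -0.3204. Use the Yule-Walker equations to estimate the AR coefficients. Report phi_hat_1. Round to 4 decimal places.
\hat\phi_{1} = 0.2710

The Yule-Walker equations for an AR(p) process read, in matrix form,
  Gamma_p phi = r_p,   with   (Gamma_p)_{ij} = gamma(|i - j|),
                       (r_p)_i = gamma(i),   i,j = 1..p.
Substitute the sample gammas (Toeplitz matrix and right-hand side of size 3):
  Gamma_p = [[3.7446, 1.0297, 1.2021], [1.0297, 3.7446, 1.0297], [1.2021, 1.0297, 3.7446]]
  r_p     = [1.0297, 1.2021, -0.3204]
Written out (R1..R3):
  (R1) 3.7446 phi_1 + 1.0297 phi_2 + 1.2021 phi_3 = 1.0297
  (R2) 1.0297 phi_1 + 3.7446 phi_2 + 1.0297 phi_3 = 1.2021
  (R3) 1.2021 phi_1 + 1.0297 phi_2 + 3.7446 phi_3 = -0.3204
Gaussian elimination:
  R2 <- R2 - (1.0297/3.7446) R1 = R2 - (0.274983) R1:  3.46145 phi_2 + 0.699143 phi_3 = 0.91895
  R3 <- R3 - (1.2021/3.7446) R1 = R3 - (0.321022) R1:  0.699143 phi_2 + 3.358699 phi_3 = -0.650957
  R3 <- R3 - (0.699143/3.46145) R2 = R3 - (0.20198) R2:  3.217486 phi_3 = -0.836566
Back-substitution:
  phi_hat_3 = -0.836566 / 3.217486 = -0.260006
  phi_hat_2 = (0.91895 - (0.699143)(-0.260006)) / 3.46145 = 0.317997
  phi_hat_1 = (1.0297 - (1.0297)(0.317997) - (1.2021)(-0.260006)) / 3.7446 = 0.271007
So phi_hat = [0.2710, 0.3180, -0.2600].
Therefore phi_hat_1 = 0.2710.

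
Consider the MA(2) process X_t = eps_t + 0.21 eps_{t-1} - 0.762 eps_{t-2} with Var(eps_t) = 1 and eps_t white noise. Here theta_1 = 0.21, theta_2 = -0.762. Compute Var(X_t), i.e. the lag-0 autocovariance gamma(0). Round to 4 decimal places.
\gamma(0) = 1.6247

For an MA(q) process X_t = eps_t + sum_i theta_i eps_{t-i} with
Var(eps_t) = sigma^2, the variance is
  gamma(0) = sigma^2 * (1 + sum_i theta_i^2).
  sum_i theta_i^2 = (0.21)^2 + (-0.762)^2 = 0.0441 + 0.580644 = 0.624744.
  gamma(0) = 1 * (1 + 0.624744) = 1 * 1.624744 = 1.624744, which rounds to 1.6247.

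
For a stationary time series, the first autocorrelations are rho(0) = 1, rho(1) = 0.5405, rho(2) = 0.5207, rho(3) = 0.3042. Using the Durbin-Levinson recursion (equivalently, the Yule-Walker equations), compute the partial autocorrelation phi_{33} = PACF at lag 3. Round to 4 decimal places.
\phi_{33} = -0.0960

The PACF at lag k is phi_{kk}, the last component of the solution
to the Yule-Walker system G_k phi = r_k where
  (G_k)_{ij} = rho(|i - j|), (r_k)_i = rho(i), i,j = 1..k.
Equivalently, Durbin-Levinson gives phi_{kk} iteratively:
  phi_{11} = rho(1)
  phi_{kk} = [rho(k) - sum_{j=1..k-1} phi_{k-1,j} rho(k-j)]
            / [1 - sum_{j=1..k-1} phi_{k-1,j} rho(j)],
  phi_{k,j} = phi_{k-1,j} - phi_{kk} phi_{k-1,k-j},  j = 1..k-1.
Step k = 1:
  phi_11 = rho(1) = 0.5405.
Step k = 2:
  phi_22 = [rho(2) - phi_11 rho(1)] / [1 - phi_11 rho(1)] = [0.5207 - (0.5405)(0.5405)] / [1 - (0.5405)(0.5405)]
         = 0.22855975 / 0.70785975 = 0.322888.
  Update: phi_21 = phi_11 - phi_22 phi_11 = 0.5405 - (0.322888)(0.5405) = 0.365979.
Step k = 3:
  phi_33 = [rho(3) - phi_21 rho(2) - phi_22 rho(1)] / [1 - phi_21 rho(1) - phi_22 rho(2)]
    numerator   = 0.3042 - (0.365979)(0.5207) - (0.322888)(0.5405) = -0.06088637
    denominator = 1 - (0.365979)(0.5405) - (0.322888)(0.5207) = 0.63406044
  phi_33 = -0.06088637 / 0.63406044 = -0.096.
Therefore phi_{33} = -0.0960.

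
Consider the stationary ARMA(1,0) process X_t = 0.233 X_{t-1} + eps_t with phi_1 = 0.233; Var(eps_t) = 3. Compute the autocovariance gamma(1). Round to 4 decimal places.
\gamma(1) = 0.7391

Multiply the model equation by X_{t-k} and take expectations. With theta_0 = psi_0 = 1 and psi_j the MA(infinity) weights, this gives
  gamma(k) - sum_i phi_i gamma(k-i) = c_k,
  c_k = sigma^2 * sum_{j=k..q} theta_j psi_{j-k}   (c_k = 0 for k > q),
using gamma(-m) = gamma(m).
Pure AR (q = 0): c_0 = sigma^2 = 3, c_k = 0 for k >= 1.
Equations for k = 0 and k = 1 (AR order 1):
  gamma(0) = phi_1 gamma(1) + c_0
  gamma(1) = phi_1 gamma(0) + c_1
Substituting the second into the first: gamma(0) (1 - phi_1^2) = c_0 + phi_1 c_1, so
  gamma(0) = c_0 / (1 - phi_1^2) = 3 / (1 - (0.233)^2) = 3 / 0.945711 = 3.172216.
  gamma(1) = phi_1 gamma(0) = (0.233)(3.172216) = 0.739126.
Therefore gamma(1) = 0.7391 (to 4 decimal places).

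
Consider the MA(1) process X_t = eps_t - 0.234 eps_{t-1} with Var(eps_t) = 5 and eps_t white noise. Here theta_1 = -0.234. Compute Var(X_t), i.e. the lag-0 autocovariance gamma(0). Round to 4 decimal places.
\gamma(0) = 5.2738

For an MA(q) process X_t = eps_t + sum_i theta_i eps_{t-i} with
Var(eps_t) = sigma^2, the variance is
  gamma(0) = sigma^2 * (1 + sum_i theta_i^2).
  sum_i theta_i^2 = (-0.234)^2 = 0.054756.
  gamma(0) = 5 * (1 + 0.054756) = 5 * 1.054756 = 5.27378, which rounds to 5.2738.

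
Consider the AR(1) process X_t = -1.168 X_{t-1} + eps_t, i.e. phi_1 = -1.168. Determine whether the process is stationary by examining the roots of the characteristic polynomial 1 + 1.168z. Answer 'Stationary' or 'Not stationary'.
\text{Not stationary}

The AR(p) characteristic polynomial is P(z) = 1 + 1.168z.
Stationarity requires all roots to lie outside the unit circle, i.e. |z| > 1 for every root.
This is linear in z: 1 + (1.168) z = 0  =>  z = -1/(1.168) = -0.856164,  |z| = 0.856164.
Moduli of all roots: 0.8562.
All moduli strictly greater than 1? No.
Verdict: Not stationary.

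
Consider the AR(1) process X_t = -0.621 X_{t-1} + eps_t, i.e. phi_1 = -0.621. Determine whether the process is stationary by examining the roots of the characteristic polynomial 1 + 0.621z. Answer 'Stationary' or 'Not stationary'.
\text{Stationary}

The AR(p) characteristic polynomial is P(z) = 1 + 0.621z.
Stationarity requires all roots to lie outside the unit circle, i.e. |z| > 1 for every root.
This is linear in z: 1 + (0.621) z = 0  =>  z = -1/(0.621) = -1.610306,  |z| = 1.610306.
Moduli of all roots: 1.6103.
All moduli strictly greater than 1? Yes.
Verdict: Stationary.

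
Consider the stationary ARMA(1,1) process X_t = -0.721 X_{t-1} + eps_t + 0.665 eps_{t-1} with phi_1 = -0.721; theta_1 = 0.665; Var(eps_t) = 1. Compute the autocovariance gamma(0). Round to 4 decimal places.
\gamma(0) = 1.0065

Multiply the model equation by X_{t-k} and take expectations. With theta_0 = psi_0 = 1 and psi_j the MA(infinity) weights, this gives
  gamma(k) - sum_i phi_i gamma(k-i) = c_k,
  c_k = sigma^2 * sum_{j=k..q} theta_j psi_{j-k}   (c_k = 0 for k > q),
using gamma(-m) = gamma(m).
psi-weights needed (psi_j = theta_j + sum_i phi_i psi_{j-i}):
  psi_1 = theta_1 + phi_1 = 0.665 + (-0.721) = -0.056
Right-hand sides:
  c_0 = sigma^2 (1 + theta_1 psi_1) = 1 * (1 + (0.665)(-0.056)) = 1 * 0.96276 = 0.96276
  c_1 = sigma^2 theta_1 = 1 * (0.665) = 0.665
  c_2 = 0
Equations for k = 0 and k = 1 (AR order 1):
  gamma(0) = phi_1 gamma(1) + c_0
  gamma(1) = phi_1 gamma(0) + c_1
Substituting the second into the first: gamma(0) (1 - phi_1^2) = c_0 + phi_1 c_1, so
  gamma(0) = (c_0 + phi_1 c_1) / (1 - phi_1^2) = (0.96276 + (-0.721)(0.665)) / (1 - (-0.721)^2) = 0.483295 / 0.480159 = 1.006531.
Therefore gamma(0) = 1.0065 (to 4 decimal places).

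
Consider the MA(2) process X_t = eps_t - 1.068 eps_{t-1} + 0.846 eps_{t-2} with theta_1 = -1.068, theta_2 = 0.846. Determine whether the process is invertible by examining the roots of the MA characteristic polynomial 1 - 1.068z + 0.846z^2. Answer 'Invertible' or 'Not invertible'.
\text{Invertible}

The MA(q) characteristic polynomial is P(z) = 1 - 1.068z + 0.846z^2.
Invertibility requires all roots to lie outside the unit circle, i.e. |z| > 1 for every root.
Set 1 + (-1.068) z + (0.846) z^2 = 0, i.e. a z^2 + b z + c = 0 with a = 0.846, b = -1.068, c = 1.
Discriminant D = b^2 - 4ac = (-1.068)^2 - 4*(0.846)*1 = 1.140624 - (3.384) = -2.243376.
D < 0, so the roots are the complex-conjugate pair z = (-b +/- i sqrt(-D)) / (2a) = 0.6312 +/- 0.8852i.
For a conjugate pair |z|^2 = z * conj(z) = (product of roots) = c/a = 1/(0.846) = 1.182033, so |z| = sqrt(1.182033) = 1.0872 for both roots.
Moduli of all roots: 1.0872, 1.0872.
All moduli strictly greater than 1? Yes.
Verdict: Invertible.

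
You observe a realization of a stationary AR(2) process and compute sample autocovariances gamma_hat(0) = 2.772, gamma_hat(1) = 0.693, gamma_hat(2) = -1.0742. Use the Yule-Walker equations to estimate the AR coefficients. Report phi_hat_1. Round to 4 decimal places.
\hat\phi_{1} = 0.3700

The Yule-Walker equations for an AR(p) process read, in matrix form,
  Gamma_p phi = r_p,   with   (Gamma_p)_{ij} = gamma(|i - j|),
                       (r_p)_i = gamma(i),   i,j = 1..p.
Substitute the sample gammas (Toeplitz matrix and right-hand side of size 2):
  Gamma_p = [[2.772, 0.693], [0.693, 2.772]]
  r_p     = [0.693, -1.0742]
Written out:
  2.772 phi_1 + 0.693 phi_2 = 0.693
  0.693 phi_1 + 2.772 phi_2 = -1.0742
Solve by Cramer's rule:
  det = gamma(0)^2 - gamma(1)^2 = (2.772)^2 - (0.693)^2 = 7.683984 - 0.480249 = 7.203735
  phi_hat_1 = [gamma(1) gamma(0) - gamma(1) gamma(2)] / det = [(0.693)(2.772) - (0.693)(-1.0742)] / 7.203735 = 2.6654166 / 7.203735 = 0.37
  phi_hat_2 = [gamma(0) gamma(2) - gamma(1)^2] / det = [(2.772)(-1.0742) - (0.693)^2] / 7.203735 = -3.4579314 / 7.203735 = -0.48
So phi_hat = [0.3700, -0.4800].
Therefore phi_hat_1 = 0.3700.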